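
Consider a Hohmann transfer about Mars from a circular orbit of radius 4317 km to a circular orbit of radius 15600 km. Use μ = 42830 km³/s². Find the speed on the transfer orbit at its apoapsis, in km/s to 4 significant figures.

v = 1.091 km/s

The Hohmann ellipse has a_t = (r₁ + r₂)/2 = 9958.5 km.
The apoapsis of the transfer ellipse is at r = 15600 km.
Vis-viva: v = √[μ(2/r − 1/a_t)] = √[42830 × (2/15600 − 1/9958.5)] = 1.091 km/s.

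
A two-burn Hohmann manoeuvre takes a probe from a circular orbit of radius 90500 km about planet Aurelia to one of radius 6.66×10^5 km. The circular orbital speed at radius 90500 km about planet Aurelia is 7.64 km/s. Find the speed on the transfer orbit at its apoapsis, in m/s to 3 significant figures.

From the circular-orbit relation v² = μ/r at r = 90500 km: μ = v²r = (7.64)² × 90500 = 5.28245×10^6 km³/s².
Semi-major axis of the transfer orbit: a_t = (90500 + 6.660×10^5)/2 = 3.7825×10^5 km.
At apoapsis, r = 6.660×10^5 km.
Applying v² = μ(2/r − 1/a_t): v = 1.378 km/s.

v = 1380 m/s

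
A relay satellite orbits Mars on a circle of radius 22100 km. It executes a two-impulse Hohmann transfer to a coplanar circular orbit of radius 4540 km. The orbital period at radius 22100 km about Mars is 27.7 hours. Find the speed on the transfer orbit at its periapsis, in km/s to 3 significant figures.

v = 3.96 km/s

From Kepler's third law T² = 4π²r³/μ at r = 22100 km, T = 27.7 hours = 27.7 × 3600 s = 99720 s: μ = 4π²r³/T² = 42852.1 km³/s².
The Hohmann ellipse has a_t = (r₁ + r₂)/2 = 13320 km.
The periapsis of the transfer ellipse is at r = 4540 km.
Vis-viva: v = √[μ(2/r − 1/a_t)] = √[42852.1 × (2/4540 − 1/13320)] = 3.957 km/s.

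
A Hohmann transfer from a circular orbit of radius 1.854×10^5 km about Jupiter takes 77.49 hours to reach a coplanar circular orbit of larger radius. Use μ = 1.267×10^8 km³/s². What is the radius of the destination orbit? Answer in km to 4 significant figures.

r₂ = 1.814×10^6 km

Transfer time t = 77.49 hours = 2.78964×10^5 s, and t = π√(a_t³/μ).
So a_t = (μ t²/π²)^(1/3) = (1.267×10^8 × (2.78964×10^5)² / π²)^(1/3) = 9.9967×10^5 km.
Since a_t = (r₁ + r₂)/2, r₂ = 2a_t − r₁ = 2×9.9967×10^5 − 1.854×10^5 = 1.81394×10^6 km.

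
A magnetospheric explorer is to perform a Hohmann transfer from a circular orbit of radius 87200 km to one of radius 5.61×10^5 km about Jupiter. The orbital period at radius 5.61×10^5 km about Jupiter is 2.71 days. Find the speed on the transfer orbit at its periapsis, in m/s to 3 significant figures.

v = 50200 m/s

From Kepler's third law T² = 4π²r³/μ at r = 5.61×10^5 km, T = 2.71 days = 2.71 × 86400 s = 2.34144×10^5 s: μ = 4π²r³/T² = 1.27140×10^8 km³/s².
The Hohmann ellipse has a_t = (r₁ + r₂)/2 = 3.241×10^5 km.
At periapsis, r = 87200 km.
From the vis-viva equation, v = √[μ(2/r − 1/a_t)] = 50.24 km/s.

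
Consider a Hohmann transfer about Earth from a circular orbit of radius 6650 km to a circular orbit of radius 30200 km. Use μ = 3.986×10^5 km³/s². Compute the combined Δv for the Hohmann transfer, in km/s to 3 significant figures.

Transfer-ellipse semi-major axis a_t = (r₁ + r₂)/2 = (6650 + 30200)/2 = 18425 km.
Circular speed at r₁: v₁ = √(μ/r₁) = √(3.986×10^5/6650) = 7.742 km/s.
Transfer-orbit speed at r₁ (vis-viva): v_p = √[μ(2/r₁ − 1/a_t)] = 9.912 km/s.
First burn Δv₁ = |v_p − v₁| = 2.170 km/s.
Circular speed at r₂: v₂ = √(μ/r₂) = 3.633 km/s.
Transfer-orbit speed at r₂: v_a = √[μ(2/r₂ − 1/a_t)] = 2.183 km/s.
Second burn Δv₂ = |v₂ − v_a| = 1.450 km/s.
Total Δv = Δv₁ + Δv₂ = 3.620 km/s.

Δv = 3.62 km/s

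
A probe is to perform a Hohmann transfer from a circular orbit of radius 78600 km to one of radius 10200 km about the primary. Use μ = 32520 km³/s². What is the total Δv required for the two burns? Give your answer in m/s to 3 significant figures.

Δv = 925 m/s

The Hohmann ellipse has a_t = (r₁ + r₂)/2 = 44400 km.
At r₁ the circular-orbit speed is v₁ = √(μ/r₁) = 0.6432 km/s.
Transfer-orbit speed at r₁ (vis-viva): v_a = √[μ(2/r₁ − 1/a_t)] = 0.3083 km/s.
First burn Δv₁ = |v_a − v₁| = 0.3349 km/s.
Circular speed at r₂: v₂ = √(μ/r₂) = 1.78556 km/s.
Transfer-orbit speed at r₂: v_p = √[μ(2/r₂ − 1/a_t)] = 2.37572 km/s.
Second burn Δv₂ = |v₂ − v_p| = 0.5902 km/s.
Total Δv = Δv₁ + Δv₂ = 0.9251 km/s.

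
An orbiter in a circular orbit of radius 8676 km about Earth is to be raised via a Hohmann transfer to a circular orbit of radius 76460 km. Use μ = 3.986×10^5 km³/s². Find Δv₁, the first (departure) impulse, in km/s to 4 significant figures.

Transfer-ellipse semi-major axis a_t = (r₁ + r₂)/2 = (8676 + 76460)/2 = 42568 km.
On the circular orbit at r = 8676 km, v_c = √(μ/r) = 6.778 km/s.
Vis-viva on the transfer ellipse at r = 8676 km gives v_t = √[μ(2/r − 1/a_t)] = 9.084 km/s.
Δv₁ = |v_t − v_c| = |9.084 − 6.778| = 2.306 km/s.

Δv₁ = 2.306 km/s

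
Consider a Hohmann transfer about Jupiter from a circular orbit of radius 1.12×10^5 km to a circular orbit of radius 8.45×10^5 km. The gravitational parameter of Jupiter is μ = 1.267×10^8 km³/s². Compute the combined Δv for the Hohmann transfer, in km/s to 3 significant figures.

Δv = 17.4 km/s

Semi-major axis of the transfer orbit: a_t = (1.120×10^5 + 8.450×10^5)/2 = 4.785×10^5 km.
Circular speed at r₁: v₁ = √(μ/r₁) = √(1.267×10^8/1.120×10^5) = 33.634 km/s.
On the transfer ellipse at r₁, vis-viva gives v_p = √[μ(2/r₁ − 1/a_t)] = 44.696 km/s.
First burn Δv₁ = |v_p − v₁| = 11.06 km/s.
At r₂, v₂ = √(μ/r₂) = 12.245 km/s.
Transfer-orbit speed at r₂: v_a = √[μ(2/r₂ − 1/a_t)] = 5.9242 km/s.
Second burn Δv₂ = |v₂ − v_a| = 6.321 km/s.
Δv = Δv₁ + Δv₂ = 11.06 + 6.321 = 17.38 km/s.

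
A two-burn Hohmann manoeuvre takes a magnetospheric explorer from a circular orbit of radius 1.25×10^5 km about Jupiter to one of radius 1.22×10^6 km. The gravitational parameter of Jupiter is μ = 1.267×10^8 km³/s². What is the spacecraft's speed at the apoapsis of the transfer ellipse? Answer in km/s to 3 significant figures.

Transfer-ellipse semi-major axis a_t = (r₁ + r₂)/2 = (1.250×10^5 + 1.220×10^6)/2 = 6.725×10^5 km.
The apoapsis of the transfer ellipse is at r = 1.220×10^6 km.
Vis-viva: v = √[μ(2/r − 1/a_t)] = √[1.267×10^8 × (2/1.220×10^6 − 1/6.725×10^5)] = 4.394 km/s.

v = 4.39 km/s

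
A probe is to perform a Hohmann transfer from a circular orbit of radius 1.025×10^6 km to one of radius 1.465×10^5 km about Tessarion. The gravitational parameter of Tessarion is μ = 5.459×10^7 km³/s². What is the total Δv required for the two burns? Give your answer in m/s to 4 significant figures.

Δv = 9880 m/s

The Hohmann ellipse has a_t = (r₁ + r₂)/2 = 5.8575×10^5 km.
At r₁ the circular-orbit speed is v₁ = √(μ/r₁) = 7.298 km/s.
Transfer-orbit speed at r₁ (v² = μ(2/r − 1/a)): v_a = √[μ(2/r₁ − 1/a_t)] = 3.650 km/s.
First burn Δv₁ = |v_a − v₁| = 3.648 km/s.
At r₂, v₂ = √(μ/r₂) = 19.3036 km/s.
Transfer-orbit speed at r₂: v_p = √[μ(2/r₂ − 1/a_t)] = 25.5355 km/s.
Second burn Δv₂ = |v₂ − v_p| = 6.232 km/s.
Δv = Δv₁ + Δv₂ = 3.648 + 6.232 = 9.880 km/s.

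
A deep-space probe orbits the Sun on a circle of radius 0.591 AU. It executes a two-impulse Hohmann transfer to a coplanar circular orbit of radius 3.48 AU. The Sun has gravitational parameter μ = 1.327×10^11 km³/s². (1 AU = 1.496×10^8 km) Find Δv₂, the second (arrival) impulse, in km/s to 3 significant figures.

In km: r₁ = 0.591 × 1.496×10^8 = 8.84136×10^7 km; r₂ = 3.48 × 1.496×10^8 = 5.20608×10^8 km.
Transfer-ellipse semi-major axis a_t = (r₁ + r₂)/2 = (8.84136×10^7 + 5.20608×10^8)/2 = 3.045108×10^8 km.
On the circular orbit at r = 5.20608×10^8 km, v_c = √(μ/r) = 15.9654 km/s.
Vis-viva on the transfer ellipse at r = 5.20608×10^8 km gives v_t = √[μ(2/r − 1/a_t)] = 8.60277 km/s.
Δv₂ = |v_t − v_c| = |8.60277 − 15.9654| = 7.363 km/s.

Δv₂ = 7.36 km/s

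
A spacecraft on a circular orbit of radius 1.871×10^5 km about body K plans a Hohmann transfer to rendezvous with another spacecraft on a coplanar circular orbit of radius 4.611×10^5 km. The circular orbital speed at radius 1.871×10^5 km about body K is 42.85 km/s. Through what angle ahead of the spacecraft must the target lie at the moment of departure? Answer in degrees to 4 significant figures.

φ = 73.93°

From the circular-orbit relation v² = μ/r at r = 1.871×10^5 km: μ = v²r = (42.85)² × 1.871×10^5 = 3.43539×10^8 km³/s².
Semi-major axis of the transfer orbit: a_t = (1.871×10^5 + 4.611×10^5)/2 = 3.241×10^5 km.
Transfer time t = π√(a_t³/μ) = 31274 s.
The target's mean motion on its circular orbit is ω₂ = √(μ/r₂³) = 5.9196×10^-5 rad/s.
Angle swept by the target during transfer: ω₂·t = 1.8513 rad = 106.07°.
Arrival is 180° from departure on the ellipse, so φ = 180° − 106.07° = 73.93°.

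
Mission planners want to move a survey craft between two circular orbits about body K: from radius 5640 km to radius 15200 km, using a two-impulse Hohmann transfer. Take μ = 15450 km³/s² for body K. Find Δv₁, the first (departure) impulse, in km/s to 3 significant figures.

The Hohmann ellipse has a_t = (r₁ + r₂)/2 = 10420 km.
On the circular orbit at r = 5640 km, v_c = √(μ/r) = 1.6551 km/s.
Transfer-orbit speed at the same r (vis-viva, a = a_t): v_t = √[μ(2/r − 1/a_t)] = 1.9990 km/s.
Δv₁ = |v_t − v_c| = |1.9990 − 1.6551| = 0.3439 km/s.

Δv₁ = 0.344 km/s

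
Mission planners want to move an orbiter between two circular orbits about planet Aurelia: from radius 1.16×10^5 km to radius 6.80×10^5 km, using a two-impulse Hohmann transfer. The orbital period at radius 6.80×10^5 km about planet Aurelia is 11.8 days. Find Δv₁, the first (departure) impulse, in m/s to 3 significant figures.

Δv₁ = 3120 m/s

From Kepler's third law T² = 4π²r³/μ at r = 6.80×10^5 km, T = 11.8 days = 11.8 × 86400 s = 1.01952×10^6 s: μ = 4π²r³/T² = 1.19425×10^7 km³/s².
Semi-major axis of the transfer orbit: a_t = (1.160×10^5 + 6.800×10^5)/2 = 3.980×10^5 km.
Circular speed at r = 1.160×10^5 km: v_c = √(μ/r) = 10.147 km/s.
Transfer-orbit speed at the same r (vis-viva, a = a_t): v_t = √[μ(2/r − 1/a_t)] = 13.263 km/s.
Δv₁ = |v_t − v_c| = |13.263 − 10.147| = 3.116 km/s.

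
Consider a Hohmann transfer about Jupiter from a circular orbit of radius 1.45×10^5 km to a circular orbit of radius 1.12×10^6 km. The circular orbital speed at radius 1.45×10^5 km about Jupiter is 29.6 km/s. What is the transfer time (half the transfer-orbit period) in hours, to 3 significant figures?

From the circular-orbit relation v² = μ/r at r = 1.45×10^5 km: μ = v²r = (29.6)² × 1.45×10^5 = 1.27043×10^8 km³/s².
Semi-major axis of the transfer orbit: a_t = (1.450×10^5 + 1.120×10^6)/2 = 6.325×10^5 km.
By Kepler's third law the transfer-orbit period is T = 2π√(a_t³/μ), so t = T/2 = 1.402×10^5 s.
Converting: 1.402×10^5 s ÷ 3600 s/hour = 38.9 hours.

t = 38.9 hours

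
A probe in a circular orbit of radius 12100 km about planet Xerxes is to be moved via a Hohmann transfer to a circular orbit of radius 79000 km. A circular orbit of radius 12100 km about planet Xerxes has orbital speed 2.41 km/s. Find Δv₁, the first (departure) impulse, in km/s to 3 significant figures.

Δv₁ = 0.764 km/s

From the circular-orbit relation v² = μ/r at r = 12100 km: μ = v²r = (2.41)² × 12100 = 70278.0 km³/s².
Transfer-ellipse semi-major axis a_t = (r₁ + r₂)/2 = (12100 + 79000)/2 = 45550 km.
Circular speed at r = 12100 km: v_c = √(μ/r) = 2.4100 km/s.
Vis-viva on the transfer ellipse at r = 12100 km gives v_t = √[μ(2/r − 1/a_t)] = 3.1738 km/s.
Δv₁ = |v_t − v_c| = |3.1738 − 2.4100| = 0.7638 km/s.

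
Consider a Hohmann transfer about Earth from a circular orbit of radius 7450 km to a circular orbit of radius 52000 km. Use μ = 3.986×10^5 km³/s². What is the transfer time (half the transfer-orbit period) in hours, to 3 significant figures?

t = 7.08 hours

Semi-major axis of the transfer orbit: a_t = (7450 + 52000)/2 = 29725 km.
By Kepler's third law the transfer-orbit period is T = 2π√(a_t³/μ), so t = T/2 = 25500 s.
Converting: 25500 s ÷ 3600 s/hour = 7.08 hours.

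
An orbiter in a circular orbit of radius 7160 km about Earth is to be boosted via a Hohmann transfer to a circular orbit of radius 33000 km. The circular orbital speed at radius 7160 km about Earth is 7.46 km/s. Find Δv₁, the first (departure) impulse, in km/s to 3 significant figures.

Δv₁ = 2.10 km/s

From the circular-orbit relation v² = μ/r at r = 7160 km: μ = v²r = (7.46)² × 7160 = 3.98465×10^5 km³/s².
Semi-major axis of the transfer orbit: a_t = (7160 + 33000)/2 = 20080 km.
On the circular orbit at r = 7160 km, v_c = √(μ/r) = 7.460 km/s.
Vis-viva on the transfer ellipse at r = 7160 km gives v_t = √[μ(2/r − 1/a_t)] = 9.563 km/s.
Δv₁ = |v_t − v_c| = |9.563 − 7.460| = 2.103 km/s.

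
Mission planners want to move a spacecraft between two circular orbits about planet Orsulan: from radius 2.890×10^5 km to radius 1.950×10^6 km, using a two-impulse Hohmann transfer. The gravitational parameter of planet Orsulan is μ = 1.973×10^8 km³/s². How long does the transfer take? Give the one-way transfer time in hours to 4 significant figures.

t = 73.59 hours

The Hohmann ellipse has a_t = (r₁ + r₂)/2 = 1.1195×10^6 km.
By Kepler's third law the transfer-orbit period is T = 2π√(a_t³/μ), so t = T/2 = 2.6492×10^5 s.
Converting: 2.6492×10^5 s ÷ 3600 s/hour = 73.59 hours.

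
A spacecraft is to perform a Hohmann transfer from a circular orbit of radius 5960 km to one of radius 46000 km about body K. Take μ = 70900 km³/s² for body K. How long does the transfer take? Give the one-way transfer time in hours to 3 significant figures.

The Hohmann ellipse has a_t = (r₁ + r₂)/2 = 25980 km.
Half the transfer-orbit period gives t = π√(a_t³/μ) = 49410 s.
Converting: 49410 s ÷ 3600 s/hour = 13.7 hours.

t = 13.7 hours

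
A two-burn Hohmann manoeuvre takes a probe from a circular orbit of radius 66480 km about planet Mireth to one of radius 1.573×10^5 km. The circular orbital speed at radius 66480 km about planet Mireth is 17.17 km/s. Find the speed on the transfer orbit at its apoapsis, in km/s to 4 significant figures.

v = 8.604 km/s

From the circular-orbit relation v² = μ/r at r = 66480 km: μ = v²r = (17.17)² × 66480 = 1.95989×10^7 km³/s².
Semi-major axis of the transfer orbit: a_t = (66480 + 1.573×10^5)/2 = 1.1189×10^5 km.
The apoapsis of the transfer ellipse is at r = 1.573×10^5 km.
Vis-viva: v = √[μ(2/r − 1/a_t)] = √[1.95989×10^7 × (2/1.573×10^5 − 1/1.1189×10^5)] = 8.604 km/s.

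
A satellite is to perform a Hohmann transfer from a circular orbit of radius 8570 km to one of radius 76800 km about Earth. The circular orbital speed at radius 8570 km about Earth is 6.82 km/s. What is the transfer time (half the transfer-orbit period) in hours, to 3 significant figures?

t = 12.2 hours

From the circular-orbit relation v² = μ/r at r = 8570 km: μ = v²r = (6.82)² × 8570 = 3.98611×10^5 km³/s².
Transfer-ellipse semi-major axis a_t = (r₁ + r₂)/2 = (8570 + 76800)/2 = 42685 km.
Half the transfer-orbit period gives t = π√(a_t³/μ) = 43880 s.
Converting: 43880 s ÷ 3600 s/hour = 12.2 hours.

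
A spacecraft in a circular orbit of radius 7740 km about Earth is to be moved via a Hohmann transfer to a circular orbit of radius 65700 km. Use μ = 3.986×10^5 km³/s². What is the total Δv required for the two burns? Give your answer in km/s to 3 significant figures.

Δv = 3.76 km/s

Transfer-ellipse semi-major axis a_t = (r₁ + r₂)/2 = (7740 + 65700)/2 = 36720 km.
At r₁ the circular-orbit speed is v₁ = √(μ/r₁) = 7.176 km/s.
Transfer-orbit speed at r₁ (v² = μ(2/r − 1/a)): v_p = √[μ(2/r₁ − 1/a_t)] = 9.599 km/s.
First burn Δv₁ = |v_p − v₁| = 2.423 km/s.
Circular speed at r₂: v₂ = √(μ/r₂) = 2.463 km/s.
Transfer-orbit speed at r₂: v_a = √[μ(2/r₂ − 1/a_t)] = 1.131 km/s.
Second burn Δv₂ = |v₂ − v_a| = 1.332 km/s.
Total Δv = Δv₁ + Δv₂ = 3.755 km/s.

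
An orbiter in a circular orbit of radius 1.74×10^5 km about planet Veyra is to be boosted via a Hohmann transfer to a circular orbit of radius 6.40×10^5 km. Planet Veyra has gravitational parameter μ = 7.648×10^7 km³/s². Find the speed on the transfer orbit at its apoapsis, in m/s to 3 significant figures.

v = 7150 m/s

The Hohmann ellipse has a_t = (r₁ + r₂)/2 = 4.070×10^5 km.
The apoapsis of the transfer ellipse is at r = 6.400×10^5 km.
Applying v² = μ(2/r − 1/a_t): v = 7.148 km/s.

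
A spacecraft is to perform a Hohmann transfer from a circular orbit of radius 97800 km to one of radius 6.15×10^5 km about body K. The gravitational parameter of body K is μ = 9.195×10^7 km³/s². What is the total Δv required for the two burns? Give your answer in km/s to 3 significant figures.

Δv = 15.4 km/s

The Hohmann ellipse has a_t = (r₁ + r₂)/2 = 3.564×10^5 km.
At r₁ the circular-orbit speed is v₁ = √(μ/r₁) = 30.6624 km/s.
On the transfer ellipse at r₁, v² = μ(2/r − 1/a) gives v_p = √[μ(2/r₁ − 1/a_t)] = 40.2787 km/s.
First burn Δv₁ = |v_p − v₁| = 9.616 km/s.
Circular speed at r₂: v₂ = √(μ/r₂) = 12.2275 km/s.
Transfer-orbit speed at r₂: v_a = √[μ(2/r₂ − 1/a_t)] = 6.40529 km/s.
Second burn Δv₂ = |v₂ − v_a| = 5.822 km/s.
Total Δv = Δv₁ + Δv₂ = 15.44 km/s.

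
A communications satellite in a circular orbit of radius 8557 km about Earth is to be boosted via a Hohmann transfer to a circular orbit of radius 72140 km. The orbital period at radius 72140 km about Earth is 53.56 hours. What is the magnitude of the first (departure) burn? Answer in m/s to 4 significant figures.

From Kepler's third law T² = 4π²r³/μ at r = 72140 km, T = 53.56 hours = 53.56 × 3600 s = 1.92816×10^5 s: μ = 4π²r³/T² = 3.98659×10^5 km³/s².
Transfer-ellipse semi-major axis a_t = (r₁ + r₂)/2 = (8557 + 72140)/2 = 40348.5 km.
Circular speed at r = 8557 km: v_c = √(μ/r) = 6.826 km/s.
Transfer-orbit speed at the same r (vis-viva, a = a_t): v_t = √[μ(2/r − 1/a_t)] = 9.127 km/s.
Δv₁ = |v_t − v_c| = |9.127 − 6.826| = 2.301 km/s.

Δv₁ = 2301 m/s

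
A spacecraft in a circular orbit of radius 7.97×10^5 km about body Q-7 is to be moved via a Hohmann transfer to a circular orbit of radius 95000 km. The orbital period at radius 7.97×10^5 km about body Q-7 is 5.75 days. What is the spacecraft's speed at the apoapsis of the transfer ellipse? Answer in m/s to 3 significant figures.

From Kepler's third law T² = 4π²r³/μ at r = 7.97×10^5 km, T = 5.75 days = 5.75 × 86400 s = 4.968×10^5 s: μ = 4π²r³/T² = 8.09788×10^7 km³/s².
Transfer-ellipse semi-major axis a_t = (r₁ + r₂)/2 = (7.970×10^5 + 95000)/2 = 4.460×10^5 km.
At apoapsis, r = 7.970×10^5 km.
From the vis-viva equation, v = √[μ(2/r − 1/a_t)] = 4.652 km/s.

v = 4650 m/s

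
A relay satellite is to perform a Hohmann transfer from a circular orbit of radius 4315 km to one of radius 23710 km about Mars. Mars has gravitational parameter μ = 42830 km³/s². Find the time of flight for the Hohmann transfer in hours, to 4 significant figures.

Semi-major axis of the transfer orbit: a_t = (4315 + 23710)/2 = 14012.5 km.
Half the transfer-orbit period gives t = π√(a_t³/μ) = 25180 s.
Converting: 25180 s ÷ 3600 s/hour = 6.994 hours.

t = 6.994 hours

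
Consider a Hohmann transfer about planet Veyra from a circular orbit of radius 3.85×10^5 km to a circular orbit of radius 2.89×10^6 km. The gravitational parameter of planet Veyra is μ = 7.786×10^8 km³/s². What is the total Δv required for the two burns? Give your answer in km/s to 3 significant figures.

Δv = 23.2 km/s

Semi-major axis of the transfer orbit: a_t = (3.850×10^5 + 2.890×10^6)/2 = 1.6375×10^6 km.
Circular speed at r₁: v₁ = √(μ/r₁) = √(7.786×10^8/3.850×10^5) = 44.9704 km/s.
Transfer-orbit speed at r₁ (vis-viva equation): v_p = √[μ(2/r₁ − 1/a_t)] = 59.7427 km/s.
First burn Δv₁ = |v_p − v₁| = 14.772 km/s.
Circular speed at r₂: v₂ = √(μ/r₂) = 16.4138 km/s.
Transfer-orbit speed at r₂: v_a = √[μ(2/r₂ − 1/a_t)] = 7.95881 km/s.
Second burn Δv₂ = |v₂ − v_a| = 8.4550 km/s.
Δv = Δv₁ + Δv₂ = 14.772 + 8.4550 = 23.23 km/s.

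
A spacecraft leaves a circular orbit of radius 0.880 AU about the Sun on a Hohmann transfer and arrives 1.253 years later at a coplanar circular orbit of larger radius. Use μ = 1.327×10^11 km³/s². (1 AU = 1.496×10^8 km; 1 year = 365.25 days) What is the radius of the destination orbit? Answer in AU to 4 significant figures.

In km: r₁ = 0.880 × 1.496×10^8 = 1.31648×10^8 km.
Transfer time t = 1.253 years × 365.25 × 86400 s = 3.95416728×10^7 s, and t = π√(a_t³/μ).
So a_t = (μ t²/π²)^(1/3) = (1.327×10^11 × (3.95416728×10^7)² / π²)^(1/3) = 2.7599×10^8 km.
Since a_t = (r₁ + r₂)/2, r₂ = 2a_t − r₁ = 2×2.7599×10^8 − 1.31648×10^8 = 4.20332×10^8 km.
In AU: r₂ = 4.20332×10^8 / 1.496×10^8 = 2.810 AU.

r₂ = 2.810 AU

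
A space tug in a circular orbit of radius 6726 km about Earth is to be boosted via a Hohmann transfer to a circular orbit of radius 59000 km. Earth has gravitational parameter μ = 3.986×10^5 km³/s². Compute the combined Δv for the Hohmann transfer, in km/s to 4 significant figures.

Semi-major axis of the transfer orbit: a_t = (6726 + 59000)/2 = 32863 km.
At r₁ the circular-orbit speed is v₁ = √(μ/r₁) = 7.6982 km/s.
On the transfer ellipse at r₁, v² = μ(2/r − 1/a) gives v_p = √[μ(2/r₁ − 1/a_t)] = 10.315 km/s.
First burn Δv₁ = |v_p − v₁| = 2.617 km/s.
Circular speed at r₂: v₂ = √(μ/r₂) = 2.599 km/s.
Transfer-orbit speed at r₂: v_a = √[μ(2/r₂ − 1/a_t)] = 1.176 km/s.
Second burn Δv₂ = |v₂ − v_a| = 1.423 km/s.
Δv = Δv₁ + Δv₂ = 2.617 + 1.423 = 4.040 km/s.

Δv = 4.040 km/s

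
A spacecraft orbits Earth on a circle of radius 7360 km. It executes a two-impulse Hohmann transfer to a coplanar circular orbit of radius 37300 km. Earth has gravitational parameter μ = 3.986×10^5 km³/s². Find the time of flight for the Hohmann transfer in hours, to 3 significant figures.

t = 4.61 hours

Transfer-ellipse semi-major axis a_t = (r₁ + r₂)/2 = (7360 + 37300)/2 = 22330 km.
Transfer time t = π√(a_t³/μ) = π√((22330)³ / 3.986×10^5) = 16600 s.
Converting: 16600 s ÷ 3600 s/hour = 4.61 hours.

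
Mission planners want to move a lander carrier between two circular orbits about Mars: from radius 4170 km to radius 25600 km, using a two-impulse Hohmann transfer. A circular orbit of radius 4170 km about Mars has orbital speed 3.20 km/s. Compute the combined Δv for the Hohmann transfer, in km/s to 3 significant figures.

From the circular-orbit relation v² = μ/r at r = 4170 km: μ = v²r = (3.20)² × 4170 = 42700.8 km³/s².
Semi-major axis of the transfer orbit: a_t = (4170 + 25600)/2 = 14885 km.
At r₁ the circular-orbit speed is v₁ = √(μ/r₁) = 3.20000 km/s.
Transfer-orbit speed at r₁ (v² = μ(2/r − 1/a)): v_p = √[μ(2/r₁ − 1/a_t)] = 4.19658 km/s.
First burn Δv₁ = |v_p − v₁| = 0.99658 km/s.
At r₂, v₂ = √(μ/r₂) = 1.29151 km/s.
Transfer-orbit speed at r₂: v_a = √[μ(2/r₂ − 1/a_t)] = 0.683584 km/s.
Second burn Δv₂ = |v₂ − v_a| = 0.60793 km/s.
Total Δv = Δv₁ + Δv₂ = 1.605 km/s.

Δv = 1.60 km/s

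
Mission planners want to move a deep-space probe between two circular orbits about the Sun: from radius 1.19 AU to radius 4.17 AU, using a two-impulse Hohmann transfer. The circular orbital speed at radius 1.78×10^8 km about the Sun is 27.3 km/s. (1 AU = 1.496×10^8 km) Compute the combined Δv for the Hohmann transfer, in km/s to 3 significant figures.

Δv = 11.6 km/s

From the circular-orbit relation v² = μ/r at r = 1.78×10^8 km: μ = v²r = (27.3)² × 1.78×10^8 = 1.32662×10^11 km³/s².
In km: r₁ = 1.19 × 1.496×10^8 = 1.78024×10^8 km; r₂ = 4.17 × 1.496×10^8 = 6.23832×10^8 km.
Transfer-ellipse semi-major axis a_t = (r₁ + r₂)/2 = (1.78024×10^8 + 6.23832×10^8)/2 = 4.00928×10^8 km.
At r₁ the circular-orbit speed is v₁ = √(μ/r₁) = 27.298 km/s.
Transfer-orbit speed at r₁ (vis-viva): v_p = √[μ(2/r₁ − 1/a_t)] = 34.051 km/s.
First burn Δv₁ = |v_p − v₁| = 6.753 km/s.
Circular speed at r₂: v₂ = √(μ/r₂) = 14.5827 km/s.
Transfer-orbit speed at r₂: v_a = √[μ(2/r₂ − 1/a_t)] = 9.71728 km/s.
Second burn Δv₂ = |v₂ − v_a| = 4.865 km/s.
Δv = Δv₁ + Δv₂ = 6.753 + 4.865 = 11.62 km/s.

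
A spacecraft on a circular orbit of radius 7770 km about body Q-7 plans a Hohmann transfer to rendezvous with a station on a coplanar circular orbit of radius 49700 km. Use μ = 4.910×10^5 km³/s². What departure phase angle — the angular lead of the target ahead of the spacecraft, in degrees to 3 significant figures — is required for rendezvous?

The Hohmann ellipse has a_t = (r₁ + r₂)/2 = 28735 km.
Transfer time t = π√(a_t³/μ) = 21840 s.
The target's mean motion on its circular orbit is ω₂ = √(μ/r₂³) = 6.324×10^-5 rad/s.
Angle swept by the target during transfer: ω₂·t = 1.381 rad = 79.13°.
Arrival is 180° from departure on the ellipse, so φ = 180° − 79.13° = 101°.

φ = 101°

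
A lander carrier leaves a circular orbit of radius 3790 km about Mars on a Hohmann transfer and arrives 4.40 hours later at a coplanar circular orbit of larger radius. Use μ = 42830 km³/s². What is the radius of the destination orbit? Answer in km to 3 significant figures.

Transfer time t = 4.40 hours = 15840 s, and t = π√(a_t³/μ).
So a_t = (μ t²/π²)^(1/3) = (42830 × (15840)² / π²)^(1/3) = 10288 km.
Since a_t = (r₁ + r₂)/2, r₂ = 2a_t − r₁ = 2×10288 − 3790 = 16786 km.

r₂ = 16800 km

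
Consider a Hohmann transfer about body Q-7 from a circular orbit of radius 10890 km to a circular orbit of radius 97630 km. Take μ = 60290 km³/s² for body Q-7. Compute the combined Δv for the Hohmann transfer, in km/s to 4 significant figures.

Semi-major axis of the transfer orbit: a_t = (10890 + 97630)/2 = 54260 km.
Circular speed at r₁: v₁ = √(μ/r₁) = √(60290/10890) = 2.35293 km/s.
On the transfer ellipse at r₁, v² = μ(2/r − 1/a) gives v_p = √[μ(2/r₁ − 1/a_t)] = 3.15617 km/s.
First burn Δv₁ = |v_p − v₁| = 0.8032 km/s.
At r₂, v₂ = √(μ/r₂) = 0.78583 km/s.
Transfer-orbit speed at r₂: v_a = √[μ(2/r₂ − 1/a_t)] = 0.35205 km/s.
Second burn Δv₂ = |v₂ − v_a| = 0.4338 km/s.
Δv = Δv₁ + Δv₂ = 0.8032 + 0.4338 = 1.237 km/s.

Δv = 1.237 km/s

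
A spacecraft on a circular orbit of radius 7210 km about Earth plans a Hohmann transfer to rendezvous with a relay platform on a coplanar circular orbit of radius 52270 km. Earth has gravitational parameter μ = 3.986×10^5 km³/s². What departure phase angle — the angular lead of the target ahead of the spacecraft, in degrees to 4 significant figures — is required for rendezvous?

Semi-major axis of the transfer orbit: a_t = (7210 + 52270)/2 = 29740 km.
Transfer time t = π√(a_t³/μ) = 25520.7 s.
The target's mean motion on its circular orbit is ω₂ = √(μ/r₂³) = 5.28311×10^-5 rad/s.
Angle swept by the target during transfer: ω₂·t = 1.34829 rad = 77.251°.
Arrival is 180° from departure on the ellipse, so φ = 180° − 77.251° = 102.7°.

φ = 102.7°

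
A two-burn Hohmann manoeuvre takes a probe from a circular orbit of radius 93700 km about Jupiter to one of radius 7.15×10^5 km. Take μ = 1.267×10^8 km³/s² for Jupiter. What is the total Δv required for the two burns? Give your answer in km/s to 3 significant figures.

Δv = 19.0 km/s

Semi-major axis of the transfer orbit: a_t = (93700 + 7.150×10^5)/2 = 4.0435×10^5 km.
At r₁ the circular-orbit speed is v₁ = √(μ/r₁) = 36.77 km/s.
Transfer-orbit speed at r₁ (vis-viva equation): v_p = √[μ(2/r₁ − 1/a_t)] = 48.90 km/s.
First burn Δv₁ = |v_p − v₁| = 12.13 km/s.
At r₂, v₂ = √(μ/r₂) = 13.312 km/s.
Transfer-orbit speed at r₂: v_a = √[μ(2/r₂ − 1/a_t)] = 6.4081 km/s.
Second burn Δv₂ = |v₂ − v_a| = 6.904 km/s.
Total Δv = Δv₁ + Δv₂ = 19.03 km/s.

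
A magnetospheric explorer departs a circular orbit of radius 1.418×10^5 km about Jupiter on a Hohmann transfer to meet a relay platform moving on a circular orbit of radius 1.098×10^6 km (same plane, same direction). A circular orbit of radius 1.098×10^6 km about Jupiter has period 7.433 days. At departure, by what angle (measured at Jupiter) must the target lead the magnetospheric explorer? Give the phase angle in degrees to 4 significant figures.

From Kepler's third law T² = 4π²r³/μ at r = 1.098×10^6 km, T = 7.433 days = 7.433 × 86400 s = 6.422112×10^5 s: μ = 4π²r³/T² = 1.26710×10^8 km³/s².
Transfer-ellipse semi-major axis a_t = (r₁ + r₂)/2 = (1.418×10^5 + 1.098×10^6)/2 = 6.199×10^5 km.
The half-period of the transfer ellipse is t = π√(a_t³/μ) = 1.3622×10^5 s.
The target's mean motion on its circular orbit is ω₂ = √(μ/r₂³) = 9.7837×10^-6 rad/s.
Angle swept by the target during transfer: ω₂·t = 1.3327 rad = 76.36°.
Arrival is 180° from departure on the ellipse, so φ = 180° − 76.36° = 103.6°.

φ = 103.6°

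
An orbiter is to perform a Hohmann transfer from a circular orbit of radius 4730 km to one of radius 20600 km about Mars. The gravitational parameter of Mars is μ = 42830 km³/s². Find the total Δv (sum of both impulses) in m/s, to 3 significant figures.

Δv = 1390 m/s

Semi-major axis of the transfer orbit: a_t = (4730 + 20600)/2 = 12665 km.
At r₁ the circular-orbit speed is v₁ = √(μ/r₁) = 3.0091 km/s.
Transfer-orbit speed at r₁ (vis-viva equation): v_p = √[μ(2/r₁ − 1/a_t)] = 3.8377 km/s.
First burn Δv₁ = |v_p − v₁| = 0.8286 km/s.
Circular speed at r₂: v₂ = √(μ/r₂) = 1.4419 km/s.
Transfer-orbit speed at r₂: v_a = √[μ(2/r₂ − 1/a_t)] = 0.88119 km/s.
Second burn Δv₂ = |v₂ − v_a| = 0.5607 km/s.
Total Δv = Δv₁ + Δv₂ = 1.389 km/s.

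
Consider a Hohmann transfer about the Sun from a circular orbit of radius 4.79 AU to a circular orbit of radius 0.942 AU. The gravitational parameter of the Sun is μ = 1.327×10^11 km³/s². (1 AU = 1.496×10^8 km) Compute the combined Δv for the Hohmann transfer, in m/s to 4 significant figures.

In km: r₁ = 4.79 × 1.496×10^8 = 7.16584×10^8 km; r₂ = 0.942 × 1.496×10^8 = 1.409232×10^8 km.
The Hohmann ellipse has a_t = (r₁ + r₂)/2 = 4.287536×10^8 km.
At r₁ the circular-orbit speed is v₁ = √(μ/r₁) = 13.60824 km/s.
On the transfer ellipse at r₁, v² = μ(2/r − 1/a) gives v_a = √[μ(2/r₁ − 1/a_t)] = 7.801700 km/s.
First burn Δv₁ = |v_a − v₁| = 5.807 km/s.
At r₂, v₂ = √(μ/r₂) = 30.686 km/s.
Transfer-orbit speed at r₂: v_p = √[μ(2/r₂ − 1/a_t)] = 39.671 km/s.
Second burn Δv₂ = |v₂ − v_p| = 8.985 km/s.
Total Δv = Δv₁ + Δv₂ = 14.79 km/s.

Δv = 14790 m/s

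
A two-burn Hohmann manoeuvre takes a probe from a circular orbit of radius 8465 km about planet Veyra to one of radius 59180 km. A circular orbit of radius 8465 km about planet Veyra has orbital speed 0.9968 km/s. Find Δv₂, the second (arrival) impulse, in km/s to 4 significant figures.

Δv₂ = 0.1884 km/s

From the circular-orbit relation v² = μ/r at r = 8465 km: μ = v²r = (0.9968)² × 8465 = 8410.91 km³/s².
Semi-major axis of the transfer orbit: a_t = (8465 + 59180)/2 = 33822.5 km.
Circular speed at r = 59180 km: v_c = √(μ/r) = 0.3770 km/s.
Transfer-orbit speed at the same r (vis-viva, a = a_t): v_t = √[μ(2/r − 1/a_t)] = 0.1886 km/s.
Δv₂ = |v_t − v_c| = |0.1886 − 0.3770| = 0.1884 km/s.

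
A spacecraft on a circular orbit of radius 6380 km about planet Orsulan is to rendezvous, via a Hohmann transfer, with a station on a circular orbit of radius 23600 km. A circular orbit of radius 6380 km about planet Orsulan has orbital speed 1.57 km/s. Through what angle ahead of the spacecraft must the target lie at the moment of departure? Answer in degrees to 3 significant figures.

From the circular-orbit relation v² = μ/r at r = 6380 km: μ = v²r = (1.57)² × 6380 = 15726.1 km³/s².
Semi-major axis of the transfer orbit: a_t = (6380 + 23600)/2 = 14990 km.
The half-period of the transfer ellipse is t = π√(a_t³/μ) = 45977 s.
The target's mean motion on its circular orbit is ω₂ = √(μ/r₂³) = 3.4589×10^-5 rad/s.
Angle swept by the target during transfer: ω₂·t = 1.5903 rad = 91.12°.
The spacecraft traverses 180° on the transfer ellipse, so the target must lead by 180° − 91.12° = 88.9°.

φ = 88.9°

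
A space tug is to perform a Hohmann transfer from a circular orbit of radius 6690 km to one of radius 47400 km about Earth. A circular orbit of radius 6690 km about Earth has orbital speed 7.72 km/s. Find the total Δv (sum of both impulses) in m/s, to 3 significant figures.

Δv = 3960 m/s

From the circular-orbit relation v² = μ/r at r = 6690 km: μ = v²r = (7.72)² × 6690 = 3.98713×10^5 km³/s².
Semi-major axis of the transfer orbit: a_t = (6690 + 47400)/2 = 27045 km.
Circular speed at r₁: v₁ = √(μ/r₁) = √(3.98713×10^5/6690) = 7.720 km/s.
Transfer-orbit speed at r₁ (v² = μ(2/r − 1/a)): v_p = √[μ(2/r₁ − 1/a_t)] = 10.22 km/s.
First burn Δv₁ = |v_p − v₁| = 2.500 km/s.
At r₂, v₂ = √(μ/r₂) = 2.900 km/s.
Transfer-orbit speed at r₂: v_a = √[μ(2/r₂ − 1/a_t)] = 1.442 km/s.
Second burn Δv₂ = |v₂ − v_a| = 1.458 km/s.
Δv = Δv₁ + Δv₂ = 2.500 + 1.458 = 3.958 km/s.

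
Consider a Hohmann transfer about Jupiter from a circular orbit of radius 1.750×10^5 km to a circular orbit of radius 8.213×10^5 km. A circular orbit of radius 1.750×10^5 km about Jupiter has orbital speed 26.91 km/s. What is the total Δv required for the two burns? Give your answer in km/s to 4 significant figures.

Δv = 12.70 km/s

From the circular-orbit relation v² = μ/r at r = 1.750×10^5 km: μ = v²r = (26.91)² × 1.750×10^5 = 1.26726×10^8 km³/s².
Transfer-ellipse semi-major axis a_t = (r₁ + r₂)/2 = (1.750×10^5 + 8.213×10^5)/2 = 4.9815×10^5 km.
Circular speed at r₁: v₁ = √(μ/r₁) = √(1.26726×10^8/1.750×10^5) = 26.910 km/s.
Transfer-orbit speed at r₁ (vis-viva equation): v_p = √[μ(2/r₁ − 1/a_t)] = 34.553 km/s.
First burn Δv₁ = |v_p − v₁| = 7.643 km/s.
At r₂, v₂ = √(μ/r₂) = 12.4217 km/s.
Transfer-orbit speed at r₂: v_a = √[μ(2/r₂ − 1/a_t)] = 7.36242 km/s.
Second burn Δv₂ = |v₂ − v_a| = 5.059 km/s.
Δv = Δv₁ + Δv₂ = 7.643 + 5.059 = 12.70 km/s.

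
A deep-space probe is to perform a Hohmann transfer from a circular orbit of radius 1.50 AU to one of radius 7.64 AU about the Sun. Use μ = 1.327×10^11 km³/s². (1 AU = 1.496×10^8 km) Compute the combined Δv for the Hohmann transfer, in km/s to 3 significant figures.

In km: r₁ = 1.50 × 1.496×10^8 = 2.244×10^8 km; r₂ = 7.64 × 1.496×10^8 = 1.142944×10^9 km.
The Hohmann ellipse has a_t = (r₁ + r₂)/2 = 6.83672×10^8 km.
Circular speed at r₁: v₁ = √(μ/r₁) = √(1.327×10^11/2.244×10^8) = 24.318 km/s.
On the transfer ellipse at r₁, vis-viva equation gives v_p = √[μ(2/r₁ − 1/a_t)] = 31.442 km/s.
First burn Δv₁ = |v_p − v₁| = 7.124 km/s.
At r₂, v₂ = √(μ/r₂) = 10.775 km/s.
Transfer-orbit speed at r₂: v_a = √[μ(2/r₂ − 1/a_t)] = 6.1732 km/s.
Second burn Δv₂ = |v₂ − v_a| = 4.602 km/s.
Δv = Δv₁ + Δv₂ = 7.124 + 4.602 = 11.73 km/s.

Δv = 11.7 km/s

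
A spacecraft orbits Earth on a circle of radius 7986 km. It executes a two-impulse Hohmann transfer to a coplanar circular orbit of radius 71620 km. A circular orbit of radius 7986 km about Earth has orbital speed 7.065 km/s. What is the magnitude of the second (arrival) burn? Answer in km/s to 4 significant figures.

From the circular-orbit relation v² = μ/r at r = 7986 km: μ = v²r = (7.065)² × 7986 = 3.98615×10^5 km³/s².
The Hohmann ellipse has a_t = (r₁ + r₂)/2 = 39803 km.
Circular speed at r = 71620 km: v_c = √(μ/r) = 2.359 km/s.
Transfer-orbit speed at the same r (vis-viva, a = a_t): v_t = √[μ(2/r − 1/a_t)] = 1.057 km/s.
Δv₂ = |v_t − v_c| = |1.057 − 2.359| = 1.302 km/s.

Δv₂ = 1.302 km/s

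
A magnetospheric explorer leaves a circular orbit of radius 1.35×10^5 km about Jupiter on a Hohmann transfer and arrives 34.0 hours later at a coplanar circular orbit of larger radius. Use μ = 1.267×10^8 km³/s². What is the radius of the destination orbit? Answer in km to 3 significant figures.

Transfer time t = 34.0 hours = 1.224×10^5 s, and t = π√(a_t³/μ).
So a_t = (μ t²/π²)^(1/3) = (1.267×10^8 × (1.224×10^5)² / π²)^(1/3) = 5.7723×10^5 km.
Since a_t = (r₁ + r₂)/2, r₂ = 2a_t − r₁ = 2×5.7723×10^5 − 1.350×10^5 = 1.01946×10^6 km.

r₂ = 1.02×10^6 km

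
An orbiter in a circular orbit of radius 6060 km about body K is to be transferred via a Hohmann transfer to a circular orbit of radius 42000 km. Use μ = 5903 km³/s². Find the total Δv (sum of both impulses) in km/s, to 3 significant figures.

Semi-major axis of the transfer orbit: a_t = (6060 + 42000)/2 = 24030 km.
At r₁ the circular-orbit speed is v₁ = √(μ/r₁) = 0.9869612 km/s.
On the transfer ellipse at r₁, vis-viva equation gives v_p = √[μ(2/r₁ − 1/a_t)] = 1.304812 km/s.
First burn Δv₁ = |v_p − v₁| = 0.3179 km/s.
Circular speed at r₂: v₂ = √(μ/r₂) = 0.3749 km/s.
Transfer-orbit speed at r₂: v_a = √[μ(2/r₂ − 1/a_t)] = 0.1883 km/s.
Second burn Δv₂ = |v₂ − v_a| = 0.1866 km/s.
Total Δv = Δv₁ + Δv₂ = 0.5045 km/s.

Δv = 0.504 km/s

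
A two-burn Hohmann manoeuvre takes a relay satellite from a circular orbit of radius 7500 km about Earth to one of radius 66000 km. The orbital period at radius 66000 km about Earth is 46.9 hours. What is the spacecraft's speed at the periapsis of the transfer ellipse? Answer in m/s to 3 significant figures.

v = 9760 m/s

From Kepler's third law T² = 4π²r³/μ at r = 66000 km, T = 46.9 hours = 46.9 × 3600 s = 1.6884×10^5 s: μ = 4π²r³/T² = 3.98145×10^5 km³/s².
Transfer-ellipse semi-major axis a_t = (r₁ + r₂)/2 = (7500 + 66000)/2 = 36750 km.
At periapsis, r = 7500 km.
Vis-viva: v = √[μ(2/r − 1/a_t)] = √[3.98145×10^5 × (2/7500 − 1/36750)] = 9.764 km/s.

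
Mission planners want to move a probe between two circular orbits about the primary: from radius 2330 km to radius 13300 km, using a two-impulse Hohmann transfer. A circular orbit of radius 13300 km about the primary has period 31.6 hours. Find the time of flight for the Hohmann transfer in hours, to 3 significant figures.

t = 7.12 hours

From Kepler's third law T² = 4π²r³/μ at r = 13300 km, T = 31.6 hours = 31.6 × 3600 s = 1.1376×10^5 s: μ = 4π²r³/T² = 7176.88 km³/s².
Transfer-ellipse semi-major axis a_t = (r₁ + r₂)/2 = (2330 + 13300)/2 = 7815 km.
Transfer time t = π√(a_t³/μ) = π√((7815)³ / 7176.88) = 25620 s.
Converting: 25620 s ÷ 3600 s/hour = 7.12 hours.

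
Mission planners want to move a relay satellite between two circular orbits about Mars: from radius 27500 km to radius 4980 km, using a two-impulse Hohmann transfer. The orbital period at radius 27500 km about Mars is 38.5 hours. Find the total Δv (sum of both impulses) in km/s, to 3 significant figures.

Δv = 1.44 km/s

From Kepler's third law T² = 4π²r³/μ at r = 27500 km, T = 38.5 hours = 38.5 × 3600 s = 1.386×10^5 s: μ = 4π²r³/T² = 42739.7 km³/s².
Semi-major axis of the transfer orbit: a_t = (27500 + 4980)/2 = 16240 km.
At r₁ the circular-orbit speed is v₁ = √(μ/r₁) = 1.24666 km/s.
On the transfer ellipse at r₁, vis-viva gives v_a = √[μ(2/r₁ − 1/a_t)] = 0.690353 km/s.
First burn Δv₁ = |v_a − v₁| = 0.5563 km/s.
Circular speed at r₂: v₂ = √(μ/r₂) = 2.9296 km/s.
Transfer-orbit speed at r₂: v_p = √[μ(2/r₂ − 1/a_t)] = 3.8122 km/s.
Second burn Δv₂ = |v₂ − v_p| = 0.8826 km/s.
Δv = Δv₁ + Δv₂ = 0.5563 + 0.8826 = 1.439 km/s.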